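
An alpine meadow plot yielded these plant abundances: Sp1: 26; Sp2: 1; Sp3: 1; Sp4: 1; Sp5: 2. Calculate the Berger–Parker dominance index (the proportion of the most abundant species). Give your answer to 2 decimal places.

0.84

Total N = 26+1+1+1+2 = 31, so the proportions are 0.8387, 0.0323, 0.0323, 0.0323, 0.0645 (working shown to 4 dp, full precision carried).
The largest proportion is 0.8387, i.e. d = 0.84 to 2 decimal places.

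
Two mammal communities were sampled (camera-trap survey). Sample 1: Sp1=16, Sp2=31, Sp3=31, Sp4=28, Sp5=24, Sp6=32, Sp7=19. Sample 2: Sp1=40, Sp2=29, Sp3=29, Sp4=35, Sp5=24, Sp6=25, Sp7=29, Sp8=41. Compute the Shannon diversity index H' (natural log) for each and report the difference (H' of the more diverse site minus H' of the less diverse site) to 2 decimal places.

0.14

Sample 1: N=181, proportions 0.0884, 0.17127, 0.17127, 0.1547, 0.1326, 0.1768, 0.10497, giving H' = 1.91843 (working shown to 5 dp, full precision carried).
Sample 2: N=252, proportions 0.15873, 0.11508, 0.11508, 0.13889, 0.09524, 0.09921, 0.11508, 0.1627, giving H' = 2.06138.
Difference = |1.91843 − 2.06138| = 0.14295, i.e. 0.14 to 2 decimal places.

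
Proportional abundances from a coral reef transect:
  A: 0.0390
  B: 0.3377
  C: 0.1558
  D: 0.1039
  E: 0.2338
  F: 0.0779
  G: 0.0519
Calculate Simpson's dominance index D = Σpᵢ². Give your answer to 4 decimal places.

D = 0.039² + 0.3377² + 0.1558² + 0.1039² + 0.2338² + 0.0779² + 0.0519² = 0.001521 + 0.114041 + 0.024274 + 0.010795 + 0.054662 + 0.006068 + 0.002694 = 0.214056 (working shown to 6 dp, full precision carried).
To 4 decimal places, D = 0.2141.

0.2141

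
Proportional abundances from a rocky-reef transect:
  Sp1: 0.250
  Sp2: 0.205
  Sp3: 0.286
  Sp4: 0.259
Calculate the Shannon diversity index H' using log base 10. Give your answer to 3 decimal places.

0.599

Each pᵢ log₁₀ pᵢ term (working shown to 5 dp, full precision carried): 0.25×(-0.60206)=-0.15051, 0.205×(-0.68825)=-0.14109, 0.286×(-0.54363)=-0.15548, 0.259×(-0.58670)=-0.15196.
Sum = -0.59904, so H' = 0.599.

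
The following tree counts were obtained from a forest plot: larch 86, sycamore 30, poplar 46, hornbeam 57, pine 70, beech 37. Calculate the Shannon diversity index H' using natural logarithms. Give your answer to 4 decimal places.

1.7296

Total N = 86+30+46+57+70+37 = 326, so the proportions are 0.263804, 0.092025, 0.141104, 0.174847, 0.214724, 0.113497 (working shown to 6 dp, full precision carried).
Each pᵢ ln pᵢ term: 0.263804×(-1.332550)=-0.351532, 0.092025×(-2.385700)=-0.219543, 0.141104×(-1.958256)=-0.276318, 0.174847×(-1.743846)=-0.304906, 0.214724×(-1.538402)=-0.330332, 0.113497×(-2.175979)=-0.246967.
Sum = -1.729597, so H' = 1.7296.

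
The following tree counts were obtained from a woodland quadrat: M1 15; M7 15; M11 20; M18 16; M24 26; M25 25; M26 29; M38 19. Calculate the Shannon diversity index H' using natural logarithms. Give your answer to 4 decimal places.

2.0496

Total N = 15+15+20+16+26+25+29+19 = 165, so the proportions are 0.090909, 0.090909, 0.121212, 0.09697, 0.157576, 0.151515, 0.175758, 0.115152 (working shown to 6 dp, full precision carried).
Each pᵢ ln pᵢ term: 0.090909×(-2.397895)=-0.217990, 0.090909×(-2.397895)=-0.217990, 0.121212×(-2.110213)=-0.255783, 0.09697×(-2.333357)=-0.226265, 0.157576×(-1.847849)=-0.291176, 0.151515×(-1.887070)=-0.285920, 0.175758×(-1.738650)=-0.305581, 0.115152×(-2.161506)=-0.248901.
Sum = -2.049607, so H' = 2.0496.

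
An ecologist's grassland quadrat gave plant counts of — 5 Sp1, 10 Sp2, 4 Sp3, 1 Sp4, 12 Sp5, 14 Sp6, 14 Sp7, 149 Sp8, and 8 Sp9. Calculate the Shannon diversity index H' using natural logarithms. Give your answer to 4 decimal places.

1.2207

Total N = 5+10+4+1+12+14+14+149+8 = 217, so the proportions are 0.023041, 0.046083, 0.018433, 0.004608, 0.0553, 0.064516, 0.064516, 0.686636, 0.036866 (working shown to 6 dp, full precision carried).
Each pᵢ ln pᵢ term: 0.023041×(-3.770459)=-0.086877, 0.046083×(-3.077312)=-0.141812, 0.018433×(-3.993603)=-0.073615, 0.004608×(-5.379897)=-0.024792, 0.0553×(-2.894991)=-0.160092, 0.064516×(-2.740840)=-0.176828, 0.064516×(-2.740840)=-0.176828, 0.686636×(-0.375951)=-0.258142, 0.036866×(-3.300456)=-0.121676.
Sum = -1.220661, so H' = 1.2207.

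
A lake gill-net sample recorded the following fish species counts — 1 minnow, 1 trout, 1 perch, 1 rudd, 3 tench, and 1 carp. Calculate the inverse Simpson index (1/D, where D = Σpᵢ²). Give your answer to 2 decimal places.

4.57

Total N = 1+1+1+1+3+1 = 8, so the proportions are 0.125, 0.125, 0.125, 0.125, 0.375, 0.125 (working shown to 6 dp, full precision carried).
D = 0.125² + 0.125² + 0.125² + 0.125² + 0.375² + 0.125² = 0.015625 + 0.015625 + 0.015625 + 0.015625 + 0.140625 + 0.015625 = 0.218750.
So 1/D = 4.5714, i.e. 4.57 to 2 decimal places.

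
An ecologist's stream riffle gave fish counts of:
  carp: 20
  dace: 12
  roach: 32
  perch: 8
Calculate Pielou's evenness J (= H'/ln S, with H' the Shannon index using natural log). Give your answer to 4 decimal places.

0.9082

Total N = 20+12+32+8 = 72, so the proportions are 0.277778, 0.166667, 0.444444, 0.111111 (working shown to 6 dp, full precision carried).
H' = −Σ pᵢ ln pᵢ = −((-0.355815) + (-0.298627) + (-0.360413) + (-0.244136)) = 1.258991.
With S = 4 species, ln S = 1.386294, so J = 1.258991/1.386294 = 0.908170, i.e. 0.9082 to 4 decimal places.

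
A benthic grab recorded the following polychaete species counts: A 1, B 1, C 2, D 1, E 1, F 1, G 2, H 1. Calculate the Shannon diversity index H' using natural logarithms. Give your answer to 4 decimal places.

Total N = 1+1+2+1+1+1+2+1 = 10, so the proportions are 0.1, 0.1, 0.2, 0.1, 0.1, 0.1, 0.2, 0.1 (working shown to 6 dp, full precision carried).
Each pᵢ ln pᵢ term: 0.1×(-2.302585)=-0.230259, 0.1×(-2.302585)=-0.230259, 0.2×(-1.609438)=-0.321888, 0.1×(-2.302585)=-0.230259, 0.1×(-2.302585)=-0.230259, 0.1×(-2.302585)=-0.230259, 0.2×(-1.609438)=-0.321888, 0.1×(-2.302585)=-0.230259.
Sum = -2.025326, so H' = 2.0253.

2.0253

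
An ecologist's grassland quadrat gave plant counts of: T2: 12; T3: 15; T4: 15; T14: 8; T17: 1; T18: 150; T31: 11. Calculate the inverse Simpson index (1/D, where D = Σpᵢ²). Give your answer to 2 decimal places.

1.93

Total N = 12+15+15+8+1+150+11 = 212, so the proportions are 0.0566, 0.07075, 0.07075, 0.03774, 0.00472, 0.70755, 0.05189 (working shown to 5 dp, full precision carried).
D = 0.0566² + 0.07075² + 0.07075² + 0.03774² + 0.00472² + 0.70755² + 0.05189² = 0.00320 + 0.00501 + 0.00501 + 0.00142 + 0.00002 + 0.50062 + 0.00269 = 0.51798.
So 1/D = 1.9306, i.e. 1.93 to 2 decimal places.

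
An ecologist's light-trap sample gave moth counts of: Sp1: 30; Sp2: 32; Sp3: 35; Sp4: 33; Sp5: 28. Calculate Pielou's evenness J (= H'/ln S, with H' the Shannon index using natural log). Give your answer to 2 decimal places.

Total N = 30+32+35+33+28 = 158, so the proportions are 0.1899, 0.2025, 0.2215, 0.2089, 0.1772 (working shown to 4 dp, full precision carried).
H' = −Σ pᵢ ln pᵢ = −((-0.3155) + (-0.3234) + (-0.3339) + (-0.3271) + (-0.3067)) = 1.6065.
With S = 5 species, ln S = 1.6094, so J = 1.6065/1.6094 = 0.9982, i.e. 1.00 to 2 decimal places.

1.00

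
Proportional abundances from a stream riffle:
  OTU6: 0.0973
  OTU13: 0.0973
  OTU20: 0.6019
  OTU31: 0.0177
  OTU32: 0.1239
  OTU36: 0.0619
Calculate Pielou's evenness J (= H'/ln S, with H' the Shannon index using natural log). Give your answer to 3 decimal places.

0.704

H' = −Σ pᵢ ln pᵢ = −((-0.22670) + (-0.22670) + (-0.30556) + (-0.07141) + (-0.25874) + (-0.17222)) = 1.26134 (working shown to 5 dp, full precision carried).
With S = 6 species, ln S = 1.79176, so J = 1.26134/1.79176 = 0.70396, i.e. 0.704 to 3 decimal places.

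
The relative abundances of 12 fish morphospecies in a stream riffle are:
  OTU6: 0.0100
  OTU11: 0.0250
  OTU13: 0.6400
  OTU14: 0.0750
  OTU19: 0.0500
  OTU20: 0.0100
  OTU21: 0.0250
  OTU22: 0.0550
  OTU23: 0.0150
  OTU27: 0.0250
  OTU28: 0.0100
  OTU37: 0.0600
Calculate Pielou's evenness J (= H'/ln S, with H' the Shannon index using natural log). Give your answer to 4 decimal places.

H' = −Σ pᵢ ln pᵢ = −((-0.046052) + (-0.092222) + (-0.285624) + (-0.194270) + (-0.149787) + (-0.046052) + (-0.092222) + (-0.159523) + (-0.062996) + (-0.092222) + (-0.046052) + (-0.168805)) = 1.435825 (working shown to 6 dp, full precision carried).
With S = 12 species, ln S = 2.484907, so J = 1.435825/2.484907 = 0.577818, i.e. 0.5778 to 4 decimal places.

0.5778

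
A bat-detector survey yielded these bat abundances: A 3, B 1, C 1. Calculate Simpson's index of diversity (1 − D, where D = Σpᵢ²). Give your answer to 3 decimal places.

Total N = 3+1+1 = 5, so the proportions are 0.6, 0.2, 0.2 (working shown to 5 dp, full precision carried).
D = 0.6² + 0.2² + 0.2² = 0.36000 + 0.04000 + 0.04000 = 0.44000.
So 1 − D = 0.56000, i.e. 0.560 to 3 decimal places.

0.560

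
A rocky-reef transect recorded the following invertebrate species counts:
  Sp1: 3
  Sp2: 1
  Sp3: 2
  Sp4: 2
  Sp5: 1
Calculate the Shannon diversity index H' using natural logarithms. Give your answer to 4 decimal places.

1.5230

Total N = 3+1+2+2+1 = 9, so the proportions are 0.333333, 0.111111, 0.222222, 0.222222, 0.111111 (working shown to 6 dp, full precision carried).
Each pᵢ ln pᵢ term: 0.333333×(-1.098612)=-0.366204, 0.111111×(-2.197225)=-0.244136, 0.222222×(-1.504077)=-0.334239, 0.222222×(-1.504077)=-0.334239, 0.111111×(-2.197225)=-0.244136.
Sum = -1.522955, so H' = 1.5230.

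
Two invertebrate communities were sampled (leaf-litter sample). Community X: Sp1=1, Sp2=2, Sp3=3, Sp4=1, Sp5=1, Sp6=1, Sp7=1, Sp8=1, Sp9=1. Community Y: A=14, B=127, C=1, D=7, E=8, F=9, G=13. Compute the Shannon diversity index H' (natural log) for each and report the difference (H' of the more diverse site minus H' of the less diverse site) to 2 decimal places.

Community X: N=12, proportions 0.08333, 0.16667, 0.25, 0.08333, 0.08333, 0.08333, 0.08333, 0.08333, 0.08333, giving H' = 2.09473 (working shown to 5 dp, full precision carried).
Community Y: N=179, proportions 0.07821, 0.7095, 0.00559, 0.03911, 0.04469, 0.05028, 0.07263, giving H' = 1.07825.
Difference = |2.09473 − 1.07825| = 1.01648, i.e. 1.02 to 2 decimal places.

1.02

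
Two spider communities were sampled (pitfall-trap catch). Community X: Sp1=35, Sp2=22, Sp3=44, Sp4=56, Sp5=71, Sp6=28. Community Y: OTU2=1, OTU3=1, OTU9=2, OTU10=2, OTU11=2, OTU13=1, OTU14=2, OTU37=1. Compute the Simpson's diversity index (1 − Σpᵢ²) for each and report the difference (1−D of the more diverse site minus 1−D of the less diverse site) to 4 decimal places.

0.0535

Community X: N=256, proportions 0.136719, 0.085938, 0.171875, 0.21875, 0.277344, 0.109375, giving 1−D = 0.807648 (working shown to 6 dp, full precision carried).
Community Y: N=12, proportions 0.083333, 0.083333, 0.166667, 0.166667, 0.166667, 0.083333, 0.166667, 0.083333, giving 1−D = 0.861111.
Difference = |0.807648 − 0.861111| = 0.053463, i.e. 0.0535 to 4 decimal places.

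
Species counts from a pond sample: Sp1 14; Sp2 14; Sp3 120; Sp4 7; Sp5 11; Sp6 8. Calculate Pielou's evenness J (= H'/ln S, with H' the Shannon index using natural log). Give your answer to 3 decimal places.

Total N = 14+14+120+7+11+8 = 174, so the proportions are 0.08046, 0.08046, 0.68966, 0.04023, 0.06322, 0.04598 (working shown to 5 dp, full precision carried).
H' = −Σ pᵢ ln pᵢ = −((-0.20276) + (-0.20276) + (-0.25625) + (-0.12926) + (-0.17456) + (-0.14159)) = 1.10718.
With S = 6 species, ln S = 1.79176, so J = 1.10718/1.79176 = 0.61793, i.e. 0.618 to 3 decimal places.

0.618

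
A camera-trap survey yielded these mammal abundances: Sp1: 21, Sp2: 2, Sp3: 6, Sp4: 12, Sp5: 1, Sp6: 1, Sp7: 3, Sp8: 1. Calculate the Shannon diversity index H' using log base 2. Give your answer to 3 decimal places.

2.203

Total N = 21+2+6+12+1+1+3+1 = 47, so the proportions are 0.44681, 0.04255, 0.12766, 0.25532, 0.02128, 0.02128, 0.06383, 0.02128 (working shown to 5 dp, full precision carried).
Each pᵢ log₂ pᵢ term: 0.44681×(-1.16227)=-0.51931, 0.04255×(-4.55459)=-0.19381, 0.12766×(-2.96963)=-0.37910, 0.25532×(-1.96963)=-0.50288, 0.02128×(-5.55459)=-0.11818, 0.02128×(-5.55459)=-0.11818, 0.06383×(-3.96963)=-0.25338, 0.02128×(-5.55459)=-0.11818.
Sum = -2.20304, so H' = 2.203.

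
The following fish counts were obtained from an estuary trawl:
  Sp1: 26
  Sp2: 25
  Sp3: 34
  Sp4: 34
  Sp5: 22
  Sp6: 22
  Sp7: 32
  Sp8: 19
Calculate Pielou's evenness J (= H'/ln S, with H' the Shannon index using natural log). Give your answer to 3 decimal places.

0.990

Total N = 26+25+34+34+22+22+32+19 = 214, so the proportions are 0.1215, 0.11682, 0.15888, 0.15888, 0.1028, 0.1028, 0.14953, 0.08879 (working shown to 5 dp, full precision carried).
H' = −Σ pᵢ ln pᵢ = −((-0.25610) + (-0.25083) + (-0.29228) + (-0.29228) + (-0.23387) + (-0.23387) + (-0.28415) + (-0.21500)) = 2.05837.
With S = 8 species, ln S = 2.07944, so J = 2.05837/2.07944 = 0.98986, i.e. 0.990 to 3 decimal places.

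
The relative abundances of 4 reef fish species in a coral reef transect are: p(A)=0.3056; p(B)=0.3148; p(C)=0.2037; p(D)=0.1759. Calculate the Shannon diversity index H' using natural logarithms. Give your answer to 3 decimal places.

Each pᵢ ln pᵢ term (working shown to 5 dp, full precision carried): 0.3056×(-1.18548)=-0.36228, 0.3148×(-1.15582)=-0.36385, 0.2037×(-1.59111)=-0.32411, 0.1759×(-1.73784)=-0.30569.
Sum = -1.35593, so H' = 1.356.

1.356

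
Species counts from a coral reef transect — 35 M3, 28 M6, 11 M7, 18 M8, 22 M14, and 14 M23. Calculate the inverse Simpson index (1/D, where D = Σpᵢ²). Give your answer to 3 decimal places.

5.228

Total N = 35+28+11+18+22+14 = 128, so the proportions are 0.2734375, 0.21875, 0.0859375, 0.140625, 0.171875, 0.109375 (working shown to 7 dp, full precision carried).
D = 0.2734375² + 0.21875² + 0.0859375² + 0.140625² + 0.171875² + 0.109375² = 0.0747681 + 0.0478516 + 0.0073853 + 0.0197754 + 0.0295410 + 0.0119629 = 0.1912842.
So 1/D = 5.22782, i.e. 5.228 to 3 decimal places.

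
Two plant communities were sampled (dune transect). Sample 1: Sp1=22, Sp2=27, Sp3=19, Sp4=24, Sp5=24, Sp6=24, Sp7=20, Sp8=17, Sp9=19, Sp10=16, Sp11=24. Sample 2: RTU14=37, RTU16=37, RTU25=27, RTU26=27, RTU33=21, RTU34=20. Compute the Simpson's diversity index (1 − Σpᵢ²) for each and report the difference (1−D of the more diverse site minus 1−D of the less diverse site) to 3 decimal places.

0.083

Sample 1: N=236, proportions 0.09322, 0.11441, 0.08051, 0.10169, 0.10169, 0.10169, 0.08475, 0.07203, 0.08051, 0.0678, 0.10169, giving 1−D = 0.90692 (working shown to 5 dp, full precision carried).
Sample 2: N=169, proportions 0.21893, 0.21893, 0.15976, 0.15976, 0.12426, 0.11834, giving 1−D = 0.82364.
Difference = |0.90692 − 0.82364| = 0.08328, i.e. 0.083 to 3 decimal places.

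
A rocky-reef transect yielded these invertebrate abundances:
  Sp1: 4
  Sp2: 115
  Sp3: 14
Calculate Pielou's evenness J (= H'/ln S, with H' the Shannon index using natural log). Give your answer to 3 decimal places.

0.426

Total N = 4+115+14 = 133, so the proportions are 0.03008, 0.86466, 0.10526 (working shown to 5 dp, full precision carried).
H' = −Σ pᵢ ln pᵢ = −((-0.10539) + (-0.12574) + (-0.23698)) = 0.46810.
With S = 3 species, ln S = 1.09861, so J = 0.46810/1.09861 = 0.42608, i.e. 0.426 to 3 decimal places.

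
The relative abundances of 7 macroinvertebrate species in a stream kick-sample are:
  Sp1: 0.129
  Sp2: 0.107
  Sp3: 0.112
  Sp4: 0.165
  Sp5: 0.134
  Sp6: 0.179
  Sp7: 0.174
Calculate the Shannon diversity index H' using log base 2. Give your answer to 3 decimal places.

Each pᵢ log₂ pᵢ term (working shown to 5 dp, full precision carried): 0.129×(-2.95456)=-0.38114, 0.107×(-3.22432)=-0.34500, 0.112×(-3.15843)=-0.35374, 0.165×(-2.59946)=-0.42891, 0.134×(-2.89970)=-0.38856, 0.179×(-2.48197)=-0.44427, 0.174×(-2.52284)=-0.43897.
Sum = -2.78060, so H' = 2.781.

2.781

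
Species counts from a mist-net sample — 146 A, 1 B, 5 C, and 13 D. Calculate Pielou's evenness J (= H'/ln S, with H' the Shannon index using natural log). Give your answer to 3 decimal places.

0.321

Total N = 146+1+5+13 = 165, so the proportions are 0.88485, 0.00606, 0.0303, 0.07879 (working shown to 5 dp, full precision carried).
H' = −Σ pᵢ ln pᵢ = −((-0.10825) + (-0.03095) + (-0.10595) + (-0.20020)) = 0.44535.
With S = 4 species, ln S = 1.38629, so J = 0.44535/1.38629 = 0.32125, i.e. 0.321 to 3 decimal places.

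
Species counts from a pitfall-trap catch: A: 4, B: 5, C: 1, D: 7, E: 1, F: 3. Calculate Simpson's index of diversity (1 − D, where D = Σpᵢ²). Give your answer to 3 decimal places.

Total N = 4+5+1+7+1+3 = 21, so the proportions are 0.19048, 0.2381, 0.04762, 0.33333, 0.04762, 0.14286 (working shown to 5 dp, full precision carried).
D = 0.19048² + 0.2381² + 0.04762² + 0.33333² + 0.04762² + 0.14286² = 0.03628 + 0.05669 + 0.00227 + 0.11111 + 0.00227 + 0.02041 = 0.22902.
So 1 − D = 0.77098, i.e. 0.771 to 3 decimal places.

0.771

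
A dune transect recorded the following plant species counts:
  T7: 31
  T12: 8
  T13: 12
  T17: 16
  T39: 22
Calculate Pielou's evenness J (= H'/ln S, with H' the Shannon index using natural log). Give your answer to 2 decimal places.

0.94

Total N = 31+8+12+16+22 = 89, so the proportions are 0.3483, 0.0899, 0.1348, 0.1798, 0.2472 (working shown to 4 dp, full precision carried).
H' = −Σ pᵢ ln pᵢ = −((-0.3673) + (-0.2166) + (-0.2702) + (-0.3085) + (-0.3455)) = 1.5080.
With S = 5 species, ln S = 1.6094, so J = 1.5080/1.6094 = 0.9370, i.e. 0.94 to 2 decimal places.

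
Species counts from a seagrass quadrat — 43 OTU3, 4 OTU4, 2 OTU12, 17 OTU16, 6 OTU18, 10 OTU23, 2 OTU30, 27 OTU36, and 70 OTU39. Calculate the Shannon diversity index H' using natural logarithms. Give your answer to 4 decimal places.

1.6716

Total N = 43+4+2+17+6+10+2+27+70 = 181, so the proportions are 0.237569, 0.022099, 0.01105, 0.093923, 0.033149, 0.055249, 0.01105, 0.149171, 0.38674 (working shown to 6 dp, full precision carried).
Each pᵢ ln pᵢ term: 0.237569×(-1.437297)=-0.341457, 0.022099×(-3.812203)=-0.084248, 0.01105×(-4.505350)=-0.049783, 0.093923×(-2.365284)=-0.222154, 0.033149×(-3.406738)=-0.112931, 0.055249×(-2.895912)=-0.159995, 0.01105×(-4.505350)=-0.049783, 0.149171×(-1.902660)=-0.283822, 0.38674×(-0.950002)=-0.367404.
Sum = -1.671576, so H' = 1.6716.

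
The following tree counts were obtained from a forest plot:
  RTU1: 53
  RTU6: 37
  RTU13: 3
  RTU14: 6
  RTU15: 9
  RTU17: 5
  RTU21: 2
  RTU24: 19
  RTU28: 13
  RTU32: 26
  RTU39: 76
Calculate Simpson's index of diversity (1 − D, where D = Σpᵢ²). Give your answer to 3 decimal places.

Total N = 53+37+3+6+9+5+2+19+13+26+76 = 249, so the proportions are 0.21285, 0.14859, 0.01205, 0.0241, 0.03614, 0.02008, 0.00803, 0.07631, 0.05221, 0.10442, 0.30522 (working shown to 5 dp, full precision carried).
D = 0.21285² + 0.14859² + 0.01205² + 0.0241² + 0.03614² + 0.02008² + 0.00803² + 0.07631² + 0.05221² + 0.10442² + 0.30522² = 0.04531 + 0.02208 + 0.00015 + 0.00058 + 0.00131 + 0.00040 + 0.00006 + 0.00582 + 0.00273 + 0.01090 + 0.09316 = 0.18250.
So 1 − D = 0.81750, i.e. 0.818 to 3 decimal places.

0.818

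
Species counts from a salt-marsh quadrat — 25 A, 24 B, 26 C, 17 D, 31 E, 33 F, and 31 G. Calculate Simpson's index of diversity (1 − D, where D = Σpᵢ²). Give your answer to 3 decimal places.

0.852

Total N = 25+24+26+17+31+33+31 = 187, so the proportions are 0.13369, 0.12834, 0.13904, 0.09091, 0.16578, 0.17647, 0.16578 (working shown to 5 dp, full precision carried).
D = 0.13369² + 0.12834² + 0.13904² + 0.09091² + 0.16578² + 0.17647² + 0.16578² = 0.01787 + 0.01647 + 0.01933 + 0.00826 + 0.02748 + 0.03114 + 0.02748 = 0.14805.
So 1 − D = 0.85195, i.e. 0.852 to 3 decimal places.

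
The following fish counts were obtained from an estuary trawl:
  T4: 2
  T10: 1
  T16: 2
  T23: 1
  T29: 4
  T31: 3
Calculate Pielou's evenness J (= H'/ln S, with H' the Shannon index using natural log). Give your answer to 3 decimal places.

0.933

Total N = 2+1+2+1+4+3 = 13, so the proportions are 0.15385, 0.07692, 0.15385, 0.07692, 0.30769, 0.23077 (working shown to 5 dp, full precision carried).
H' = −Σ pᵢ ln pᵢ = −((-0.28797) + (-0.19730) + (-0.28797) + (-0.19730) + (-0.36266) + (-0.33839)) = 1.67160.
With S = 6 species, ln S = 1.79176, so J = 1.67160/1.79176 = 0.93294, i.e. 0.933 to 3 decimal places.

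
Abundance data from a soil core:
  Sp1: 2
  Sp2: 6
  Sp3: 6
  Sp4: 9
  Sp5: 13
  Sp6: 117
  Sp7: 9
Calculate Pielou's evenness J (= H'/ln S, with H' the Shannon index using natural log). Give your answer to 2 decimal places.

Total N = 2+6+6+9+13+117+9 = 162, so the proportions are 0.0123, 0.037, 0.037, 0.0556, 0.0802, 0.7222, 0.0556 (working shown to 4 dp, full precision carried).
H' = −Σ pᵢ ln pᵢ = −((-0.0543) + (-0.1221) + (-0.1221) + (-0.1606) + (-0.2024) + (-0.2350) + (-0.1606)) = 1.0570.
With S = 7 species, ln S = 1.9459, so J = 1.0570/1.9459 = 0.5432, i.e. 0.54 to 2 decimal places.

0.54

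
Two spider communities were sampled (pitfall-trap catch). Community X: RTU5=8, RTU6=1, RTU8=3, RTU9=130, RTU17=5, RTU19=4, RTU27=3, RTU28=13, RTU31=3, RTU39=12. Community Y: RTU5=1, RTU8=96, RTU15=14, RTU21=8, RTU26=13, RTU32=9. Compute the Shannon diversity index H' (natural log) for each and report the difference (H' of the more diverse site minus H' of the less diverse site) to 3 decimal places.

Community X: N=182, proportions 0.04396, 0.00549, 0.01648, 0.71429, 0.02747, 0.02198, 0.01648, 0.07143, 0.01648, 0.06593, giving H' = 1.15973 (working shown to 5 dp, full precision carried).
Community Y: N=141, proportions 0.00709, 0.68085, 0.09929, 0.05674, 0.0922, 0.06383, giving H' = 1.08437.
Difference = |1.15973 − 1.08437| = 0.07536, i.e. 0.075 to 3 decimal places.

0.075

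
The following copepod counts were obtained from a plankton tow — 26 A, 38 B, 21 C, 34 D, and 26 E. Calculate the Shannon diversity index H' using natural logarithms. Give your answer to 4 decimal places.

1.5872

Total N = 26+38+21+34+26 = 145, so the proportions are 0.17931, 0.262069, 0.144828, 0.234483, 0.17931 (working shown to 6 dp, full precision carried).
Each pᵢ ln pᵢ term: 0.17931×(-1.718637)=-0.308169, 0.262069×(-1.339148)=-0.350949, 0.144828×(-1.932211)=-0.279837, 0.234483×(-1.450373)=-0.340088, 0.17931×(-1.718637)=-0.308169.
Sum = -1.587213, so H' = 1.5872.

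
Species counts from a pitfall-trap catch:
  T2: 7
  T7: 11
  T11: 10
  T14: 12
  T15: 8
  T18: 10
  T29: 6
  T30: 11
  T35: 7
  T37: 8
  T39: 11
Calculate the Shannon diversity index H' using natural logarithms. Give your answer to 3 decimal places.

2.375

Total N = 7+11+10+12+8+10+6+11+7+8+11 = 101, so the proportions are 0.06931, 0.10891, 0.09901, 0.11881, 0.07921, 0.09901, 0.05941, 0.10891, 0.06931, 0.07921, 0.10891 (working shown to 5 dp, full precision carried).
Each pᵢ ln pᵢ term: 0.06931×(-2.66921)=-0.18499, 0.10891×(-2.21723)=-0.24148, 0.09901×(-2.31254)=-0.22896, 0.11881×(-2.13021)=-0.25309, 0.07921×(-2.53568)=-0.20085, 0.09901×(-2.31254)=-0.22896, 0.05941×(-2.82336)=-0.16772, 0.10891×(-2.21723)=-0.24148, 0.06931×(-2.66921)=-0.18499, 0.07921×(-2.53568)=-0.20085, 0.10891×(-2.21723)=-0.24148.
Sum = -2.37487, so H' = 2.375.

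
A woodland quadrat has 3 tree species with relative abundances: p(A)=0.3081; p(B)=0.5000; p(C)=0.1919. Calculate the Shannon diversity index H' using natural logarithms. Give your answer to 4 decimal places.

Each pᵢ ln pᵢ term (working shown to 6 dp, full precision carried): 0.3081×(-1.177331)=-0.362736, 0.5×(-0.693147)=-0.346574, 0.1919×(-1.650781)=-0.316785.
Sum = -1.026094, so H' = 1.0261.

1.0261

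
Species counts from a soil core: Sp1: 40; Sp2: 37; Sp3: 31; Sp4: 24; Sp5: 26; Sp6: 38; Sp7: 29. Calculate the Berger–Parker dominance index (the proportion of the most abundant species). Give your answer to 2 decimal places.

Total N = 40+37+31+24+26+38+29 = 225, so the proportions are 0.1778, 0.1644, 0.1378, 0.1067, 0.1156, 0.1689, 0.1289 (working shown to 4 dp, full precision carried).
The largest proportion is 0.1778, i.e. d = 0.18 to 2 decimal places.

0.18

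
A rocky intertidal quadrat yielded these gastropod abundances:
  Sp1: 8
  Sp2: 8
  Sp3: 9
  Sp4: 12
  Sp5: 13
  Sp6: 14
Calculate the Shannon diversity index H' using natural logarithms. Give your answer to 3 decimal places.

1.766

Total N = 8+8+9+12+13+14 = 64, so the proportions are 0.125, 0.125, 0.14062, 0.1875, 0.20312, 0.21875 (working shown to 5 dp, full precision carried).
Each pᵢ ln pᵢ term: 0.125×(-2.07944)=-0.25993, 0.125×(-2.07944)=-0.25993, 0.14062×(-1.96166)=-0.27586, 0.1875×(-1.67398)=-0.31387, 0.20312×(-1.59393)=-0.32377, 0.21875×(-1.51983)=-0.33246.
Sum = -1.76582, so H' = 1.766.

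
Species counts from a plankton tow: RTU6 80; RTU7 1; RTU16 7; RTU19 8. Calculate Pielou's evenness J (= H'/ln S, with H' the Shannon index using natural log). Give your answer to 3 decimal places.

Total N = 80+1+7+8 = 96, so the proportions are 0.83333, 0.01042, 0.07292, 0.08333 (working shown to 5 dp, full precision carried).
H' = −Σ pᵢ ln pᵢ = −((-0.15193) + (-0.04755) + (-0.19093) + (-0.20708)) = 0.59748.
With S = 4 species, ln S = 1.38629, so J = 0.59748/1.38629 = 0.43099, i.e. 0.431 to 3 decimal places.

0.431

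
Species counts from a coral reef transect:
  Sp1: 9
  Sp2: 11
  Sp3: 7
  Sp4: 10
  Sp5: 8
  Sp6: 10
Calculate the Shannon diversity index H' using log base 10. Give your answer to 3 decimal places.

Total N = 9+11+7+10+8+10 = 55, so the proportions are 0.16364, 0.2, 0.12727, 0.18182, 0.14545, 0.18182 (working shown to 5 dp, full precision carried).
Each pᵢ log₁₀ pᵢ term: 0.16364×(-0.78612)=-0.12864, 0.2×(-0.69897)=-0.13979, 0.12727×(-0.89526)=-0.11394, 0.18182×(-0.74036)=-0.13461, 0.14545×(-0.83727)=-0.12179, 0.18182×(-0.74036)=-0.13461.
Sum = -0.77338, so H' = 0.773.

0.773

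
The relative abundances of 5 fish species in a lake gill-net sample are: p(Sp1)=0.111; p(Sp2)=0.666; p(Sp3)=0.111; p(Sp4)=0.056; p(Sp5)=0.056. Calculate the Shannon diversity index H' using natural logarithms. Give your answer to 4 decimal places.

Each pᵢ ln pᵢ term (working shown to 6 dp, full precision carried): 0.111×(-2.198225)=-0.244003, 0.666×(-0.406466)=-0.270706, 0.111×(-2.198225)=-0.244003, 0.056×(-2.882404)=-0.161415, 0.056×(-2.882404)=-0.161415.
Sum = -1.081541, so H' = 1.0815.

1.0815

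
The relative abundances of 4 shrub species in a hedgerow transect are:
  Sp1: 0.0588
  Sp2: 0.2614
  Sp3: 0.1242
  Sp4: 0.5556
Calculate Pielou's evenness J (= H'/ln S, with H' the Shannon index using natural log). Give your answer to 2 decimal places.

0.80

H' = −Σ pᵢ ln pᵢ = −((-0.1666) + (-0.3507) + (-0.2591) + (-0.3265)) = 1.1029 (working shown to 4 dp, full precision carried).
With S = 4 species, ln S = 1.3863, so J = 1.1029/1.3863 = 0.7956, i.e. 0.80 to 2 decimal places.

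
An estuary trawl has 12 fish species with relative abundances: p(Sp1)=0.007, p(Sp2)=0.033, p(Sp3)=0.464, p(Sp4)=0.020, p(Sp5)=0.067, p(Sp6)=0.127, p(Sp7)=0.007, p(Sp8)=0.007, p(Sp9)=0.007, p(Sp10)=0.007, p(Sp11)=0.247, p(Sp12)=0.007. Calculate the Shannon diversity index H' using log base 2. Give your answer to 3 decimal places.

2.228

Each pᵢ log₂ pᵢ term (working shown to 5 dp, full precision carried): 0.007×(-7.15843)=-0.05011, 0.033×(-4.92139)=-0.16241, 0.464×(-1.10780)=-0.51402, 0.02×(-5.64386)=-0.11288, 0.067×(-3.89970)=-0.26128, 0.127×(-2.97710)=-0.37809, 0.007×(-7.15843)=-0.05011, 0.007×(-7.15843)=-0.05011, 0.007×(-7.15843)=-0.05011, 0.007×(-7.15843)=-0.05011, 0.247×(-2.01742)=-0.49830, 0.007×(-7.15843)=-0.05011.
Sum = -2.22763, so H' = 2.228.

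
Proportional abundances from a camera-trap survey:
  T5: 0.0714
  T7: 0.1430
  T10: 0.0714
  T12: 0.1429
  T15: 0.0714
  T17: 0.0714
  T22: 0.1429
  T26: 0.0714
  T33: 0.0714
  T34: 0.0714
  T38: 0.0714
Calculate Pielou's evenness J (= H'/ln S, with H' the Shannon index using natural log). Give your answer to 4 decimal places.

0.9766

H' = −Σ pᵢ ln pᵢ = −((-0.188457) + (-0.278122) + (-0.188457) + (-0.278028) + (-0.188457) + (-0.188457) + (-0.278028) + (-0.188457) + (-0.188457) + (-0.188457) + (-0.188457)) = 2.341836 (working shown to 6 dp, full precision carried).
With S = 11 species, ln S = 2.397895, so J = 2.341836/2.397895 = 0.976621, i.e. 0.9766 to 4 decimal places.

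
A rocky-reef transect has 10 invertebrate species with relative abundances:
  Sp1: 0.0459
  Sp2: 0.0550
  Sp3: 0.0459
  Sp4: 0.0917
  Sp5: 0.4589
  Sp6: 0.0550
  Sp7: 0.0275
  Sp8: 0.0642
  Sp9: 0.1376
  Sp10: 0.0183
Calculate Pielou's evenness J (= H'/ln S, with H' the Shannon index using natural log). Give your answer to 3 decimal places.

0.782

H' = −Σ pᵢ ln pᵢ = −((-0.14143) + (-0.15952) + (-0.14143) + (-0.21909) + (-0.35745) + (-0.15952) + (-0.09882) + (-0.17628) + (-0.27292) + (-0.07322)) = 1.79968 (working shown to 5 dp, full precision carried).
With S = 10 species, ln S = 2.30259, so J = 1.79968/2.30259 = 0.78159, i.e. 0.782 to 3 decimal places.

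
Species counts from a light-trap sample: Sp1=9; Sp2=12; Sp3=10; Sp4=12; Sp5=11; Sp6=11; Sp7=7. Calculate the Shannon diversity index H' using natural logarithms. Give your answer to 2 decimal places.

1.93

Total N = 9+12+10+12+11+11+7 = 72, so the proportions are 0.125, 0.1667, 0.1389, 0.1667, 0.1528, 0.1528, 0.0972 (working shown to 4 dp, full precision carried).
Each pᵢ ln pᵢ term: 0.125×(-2.0794)=-0.2599, 0.1667×(-1.7918)=-0.2986, 0.1389×(-1.9741)=-0.2742, 0.1667×(-1.7918)=-0.2986, 0.1528×(-1.8788)=-0.2870, 0.1528×(-1.8788)=-0.2870, 0.0972×(-2.3308)=-0.2266.
Sum = -1.9320, so H' = 1.93.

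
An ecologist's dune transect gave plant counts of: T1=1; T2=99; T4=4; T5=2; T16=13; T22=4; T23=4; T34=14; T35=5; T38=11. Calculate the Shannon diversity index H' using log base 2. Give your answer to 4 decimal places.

1.9865

Total N = 1+99+4+2+13+4+4+14+5+11 = 157, so the proportions are 0.006369, 0.630573, 0.025478, 0.012739, 0.082803, 0.025478, 0.025478, 0.089172, 0.031847, 0.070064 (working shown to 6 dp, full precision carried).
Each pᵢ log₂ pᵢ term: 0.006369×(-7.294621)=-0.046463, 0.630573×(-0.665264)=-0.419498, 0.025478×(-5.294621)=-0.134895, 0.012739×(-6.294621)=-0.080186, 0.082803×(-3.594181)=-0.297607, 0.025478×(-5.294621)=-0.134895, 0.025478×(-5.294621)=-0.134895, 0.089172×(-3.487266)=-0.310966, 0.031847×(-4.972693)=-0.158366, 0.070064×(-3.835189)=-0.268708.
Sum = -1.986478, so H' = 1.9865.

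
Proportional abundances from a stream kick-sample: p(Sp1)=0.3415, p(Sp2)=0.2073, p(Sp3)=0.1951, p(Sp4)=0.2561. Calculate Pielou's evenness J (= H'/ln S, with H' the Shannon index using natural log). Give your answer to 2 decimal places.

H' = −Σ pᵢ ln pᵢ = −((-0.3669) + (-0.3262) + (-0.3188) + (-0.3489)) = 1.3608 (working shown to 4 dp, full precision carried).
With S = 4 species, ln S = 1.3863, so J = 1.3608/1.3863 = 0.9816, i.e. 0.98 to 2 decimal places.

0.98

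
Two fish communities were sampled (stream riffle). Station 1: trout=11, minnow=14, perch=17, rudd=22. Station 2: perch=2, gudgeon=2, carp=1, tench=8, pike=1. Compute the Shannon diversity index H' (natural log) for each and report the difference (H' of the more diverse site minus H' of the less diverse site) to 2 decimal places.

Station 1: N=64, proportions 0.17188, 0.21875, 0.26562, 0.34375, giving H' = 1.35433 (working shown to 5 dp, full precision carried).
Station 2: N=14, proportions 0.14286, 0.14286, 0.07143, 0.57143, 0.07143, giving H' = 1.25276.
Difference = |1.35433 − 1.25276| = 0.10157, i.e. 0.10 to 2 decimal places.

0.10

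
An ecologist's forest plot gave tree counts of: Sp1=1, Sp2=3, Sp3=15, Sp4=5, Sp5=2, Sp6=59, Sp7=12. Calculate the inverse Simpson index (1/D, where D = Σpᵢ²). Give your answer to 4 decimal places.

Total N = 1+3+15+5+2+59+12 = 97, so the proportions are 0.0103093, 0.0309278, 0.1546392, 0.0515464, 0.0206186, 0.6082474, 0.1237113 (working shown to 7 dp, full precision carried).
D = 0.0103093² + 0.0309278² + 0.1546392² + 0.0515464² + 0.0206186² + 0.6082474² + 0.1237113² = 0.0001063 + 0.0009565 + 0.0239133 + 0.0026570 + 0.0004251 + 0.3699649 + 0.0153045 = 0.4133277.
So 1/D = 2.419388, i.e. 2.4194 to 4 decimal places.

2.4194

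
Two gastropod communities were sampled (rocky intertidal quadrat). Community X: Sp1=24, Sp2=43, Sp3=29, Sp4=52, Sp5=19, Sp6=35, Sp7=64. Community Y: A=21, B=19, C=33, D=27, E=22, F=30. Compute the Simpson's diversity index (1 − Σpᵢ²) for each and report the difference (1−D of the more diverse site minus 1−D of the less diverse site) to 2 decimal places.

0.01

Community X: N=266, proportions 0.0902, 0.1617, 0.109, 0.1955, 0.0714, 0.1316, 0.2406, giving 1−D = 0.8353 (working shown to 4 dp, full precision carried).
Community Y: N=152, proportions 0.1382, 0.125, 0.2171, 0.1776, 0.1447, 0.1974, giving 1−D = 0.8267.
Difference = |0.8353 − 0.8267| = 0.0086, i.e. 0.01 to 2 decimal places.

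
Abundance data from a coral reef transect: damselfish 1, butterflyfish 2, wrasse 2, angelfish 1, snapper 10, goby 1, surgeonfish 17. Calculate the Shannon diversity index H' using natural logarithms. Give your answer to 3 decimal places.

Total N = 1+2+2+1+10+1+17 = 34, so the proportions are 0.02941, 0.05882, 0.05882, 0.02941, 0.29412, 0.02941, 0.5 (working shown to 5 dp, full precision carried).
Each pᵢ ln pᵢ term: 0.02941×(-3.52636)=-0.10372, 0.05882×(-2.83321)=-0.16666, 0.05882×(-2.83321)=-0.16666, 0.02941×(-3.52636)=-0.10372, 0.29412×(-1.22378)=-0.35993, 0.02941×(-3.52636)=-0.10372, 0.5×(-0.69315)=-0.34657.
Sum = -1.35098, so H' = 1.351.

1.351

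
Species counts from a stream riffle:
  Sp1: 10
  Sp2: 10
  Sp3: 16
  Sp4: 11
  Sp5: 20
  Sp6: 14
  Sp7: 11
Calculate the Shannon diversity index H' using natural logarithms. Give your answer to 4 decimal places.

Total N = 10+10+16+11+20+14+11 = 92, so the proportions are 0.108696, 0.108696, 0.173913, 0.119565, 0.217391, 0.152174, 0.119565 (working shown to 6 dp, full precision carried).
Each pᵢ ln pᵢ term: 0.108696×(-2.219203)=-0.241218, 0.108696×(-2.219203)=-0.241218, 0.173913×(-1.749200)=-0.304209, 0.119565×(-2.123893)=-0.253944, 0.217391×(-1.526056)=-0.331751, 0.152174×(-1.882731)=-0.286503, 0.119565×(-2.123893)=-0.253944.
Sum = -1.912786, so H' = 1.9128.

1.9128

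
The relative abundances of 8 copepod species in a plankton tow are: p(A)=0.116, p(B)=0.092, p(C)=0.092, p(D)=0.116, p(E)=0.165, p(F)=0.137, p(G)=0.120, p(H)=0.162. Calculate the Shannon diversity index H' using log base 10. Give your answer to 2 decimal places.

0.89

Each pᵢ log₁₀ pᵢ term (working shown to 4 dp, full precision carried): 0.116×(-0.9355)=-0.1085, 0.092×(-1.0362)=-0.0953, 0.092×(-1.0362)=-0.0953, 0.116×(-0.9355)=-0.1085, 0.165×(-0.7825)=-0.1291, 0.137×(-0.8633)=-0.1183, 0.12×(-0.9208)=-0.1105, 0.162×(-0.7905)=-0.1281.
Sum = -0.8937, so H' = 0.89.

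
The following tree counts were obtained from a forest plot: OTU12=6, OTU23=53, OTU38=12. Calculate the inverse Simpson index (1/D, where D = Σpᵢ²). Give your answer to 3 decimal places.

1.687

Total N = 6+53+12 = 71, so the proportions are 0.084507, 0.746479, 0.169014 (working shown to 6 dp, full precision carried).
D = 0.084507² + 0.746479² + 0.169014² = 0.007141 + 0.557231 + 0.028566 = 0.592938.
So 1/D = 1.68652, i.e. 1.687 to 3 decimal places.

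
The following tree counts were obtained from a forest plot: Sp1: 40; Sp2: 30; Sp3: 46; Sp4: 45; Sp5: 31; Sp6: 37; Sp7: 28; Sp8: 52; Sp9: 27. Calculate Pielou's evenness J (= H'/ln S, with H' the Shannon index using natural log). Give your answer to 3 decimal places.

Total N = 40+30+46+45+31+37+28+52+27 = 336, so the proportions are 0.11905, 0.08929, 0.1369, 0.13393, 0.09226, 0.11012, 0.08333, 0.15476, 0.08036 (working shown to 5 dp, full precision carried).
H' = −Σ pᵢ ln pᵢ = −((-0.25336) + (-0.21571) + (-0.27223) + (-0.26926) + (-0.21987) + (-0.24294) + (-0.20708) + (-0.28877) + (-0.20260)) = 2.17181.
With S = 9 species, ln S = 2.19722, so J = 2.17181/2.19722 = 0.98843, i.e. 0.988 to 3 decimal places.

0.988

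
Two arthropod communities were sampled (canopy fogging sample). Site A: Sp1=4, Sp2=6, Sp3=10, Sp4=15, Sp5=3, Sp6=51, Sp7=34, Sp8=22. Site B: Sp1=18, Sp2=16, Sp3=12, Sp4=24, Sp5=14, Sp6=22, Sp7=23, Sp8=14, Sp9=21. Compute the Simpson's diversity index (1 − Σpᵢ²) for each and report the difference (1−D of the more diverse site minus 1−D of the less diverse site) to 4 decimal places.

Site A: N=145, proportions 0.027586, 0.041379, 0.068966, 0.103448, 0.02069, 0.351724, 0.234483, 0.151724, giving 1−D = 0.779929 (working shown to 6 dp, full precision carried).
Site B: N=164, proportions 0.109756, 0.097561, 0.073171, 0.146341, 0.085366, 0.134146, 0.140244, 0.085366, 0.128049, giving 1−D = 0.883031.
Difference = |0.779929 − 0.883031| = 0.103102, i.e. 0.1031 to 4 decimal places.

0.1031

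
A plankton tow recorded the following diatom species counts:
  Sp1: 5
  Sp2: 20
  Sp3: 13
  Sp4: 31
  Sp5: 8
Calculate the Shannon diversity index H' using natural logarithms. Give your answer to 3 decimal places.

Total N = 5+20+13+31+8 = 77, so the proportions are 0.06494, 0.25974, 0.16883, 0.4026, 0.1039 (working shown to 5 dp, full precision carried).
Each pᵢ ln pᵢ term: 0.06494×(-2.73437)=-0.17756, 0.25974×(-1.34807)=-0.35015, 0.16883×(-1.77886)=-0.30033, 0.4026×(-0.90982)=-0.36629, 0.1039×(-2.26436)=-0.23526.
Sum = -1.42958, so H' = 1.430.

1.430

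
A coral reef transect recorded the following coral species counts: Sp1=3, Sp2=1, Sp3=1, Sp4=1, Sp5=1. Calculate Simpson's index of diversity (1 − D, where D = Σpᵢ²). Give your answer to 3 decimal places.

0.735

Total N = 3+1+1+1+1 = 7, so the proportions are 0.42857, 0.14286, 0.14286, 0.14286, 0.14286 (working shown to 5 dp, full precision carried).
D = 0.42857² + 0.14286² + 0.14286² + 0.14286² + 0.14286² = 0.18367 + 0.02041 + 0.02041 + 0.02041 + 0.02041 = 0.26531.
So 1 − D = 0.73469, i.e. 0.735 to 3 decimal places.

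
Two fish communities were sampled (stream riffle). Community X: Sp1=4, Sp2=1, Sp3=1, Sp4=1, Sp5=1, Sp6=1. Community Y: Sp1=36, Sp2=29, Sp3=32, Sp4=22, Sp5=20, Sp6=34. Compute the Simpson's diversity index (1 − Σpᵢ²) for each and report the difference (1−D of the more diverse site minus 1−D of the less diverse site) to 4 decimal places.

Community X: N=9, proportions 0.444444, 0.111111, 0.111111, 0.111111, 0.111111, 0.111111, giving 1−D = 0.740741 (working shown to 6 dp, full precision carried).
Community Y: N=173, proportions 0.208092, 0.16763, 0.184971, 0.127168, 0.115607, 0.196532, giving 1−D = 0.826222.
Difference = |0.740741 − 0.826222| = 0.085481, i.e. 0.0855 to 4 decimal places.

0.0855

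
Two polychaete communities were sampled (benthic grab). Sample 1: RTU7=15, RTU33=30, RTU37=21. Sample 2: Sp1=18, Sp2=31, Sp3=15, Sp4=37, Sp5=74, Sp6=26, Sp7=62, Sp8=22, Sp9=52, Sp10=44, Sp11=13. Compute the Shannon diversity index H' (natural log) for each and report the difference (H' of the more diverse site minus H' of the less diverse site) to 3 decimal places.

1.198

Sample 1: N=66, proportions 0.22727, 0.45455, 0.31818, giving H' = 1.05948 (working shown to 5 dp, full precision carried).
Sample 2: N=394, proportions 0.04569, 0.07868, 0.03807, 0.09391, 0.18782, 0.06599, 0.15736, 0.05584, 0.13198, 0.11168, 0.03299, giving H' = 2.25779.
Difference = |1.05948 − 2.25779| = 1.19831, i.e. 1.198 to 3 decimal places.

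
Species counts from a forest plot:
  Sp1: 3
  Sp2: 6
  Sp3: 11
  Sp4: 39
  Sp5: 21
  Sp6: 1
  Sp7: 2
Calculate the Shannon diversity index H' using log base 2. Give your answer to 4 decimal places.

Total N = 3+6+11+39+21+1+2 = 83, so the proportions are 0.036145, 0.072289, 0.13253, 0.46988, 0.253012, 0.012048, 0.024096 (working shown to 6 dp, full precision carried).
Each pᵢ log₂ pᵢ term: 0.036145×(-4.790077)=-0.173135, 0.072289×(-3.790077)=-0.273981, 0.13253×(-2.915608)=-0.386406, 0.46988×(-1.089637)=-0.511998, 0.253012×(-1.982722)=-0.501653, 0.012048×(-6.375039)=-0.076808, 0.024096×(-5.375039)=-0.129519.
Sum = -2.053500, so H' = 2.0535.

2.0535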